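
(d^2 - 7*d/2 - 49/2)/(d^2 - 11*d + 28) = (d + 7/2)/(d - 4)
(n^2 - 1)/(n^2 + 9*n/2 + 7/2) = 2*(n - 1)/(2*n + 7)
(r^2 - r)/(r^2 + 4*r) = (r - 1)/(r + 4)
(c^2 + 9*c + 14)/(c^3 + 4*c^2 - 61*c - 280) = (c + 2)/(c^2 - 3*c - 40)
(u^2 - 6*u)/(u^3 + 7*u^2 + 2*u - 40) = u*(u - 6)/(u^3 + 7*u^2 + 2*u - 40)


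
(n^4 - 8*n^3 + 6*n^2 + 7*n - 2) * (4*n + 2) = 4*n^5 - 30*n^4 + 8*n^3 + 40*n^2 + 6*n - 4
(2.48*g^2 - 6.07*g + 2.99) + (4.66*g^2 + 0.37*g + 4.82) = 7.14*g^2 - 5.7*g + 7.81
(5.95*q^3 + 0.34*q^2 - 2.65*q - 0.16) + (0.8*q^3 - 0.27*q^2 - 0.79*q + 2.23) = 6.75*q^3 + 0.07*q^2 - 3.44*q + 2.07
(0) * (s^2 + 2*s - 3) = 0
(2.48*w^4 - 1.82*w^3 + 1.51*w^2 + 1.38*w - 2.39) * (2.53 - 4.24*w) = -10.5152*w^5 + 13.9912*w^4 - 11.007*w^3 - 2.0309*w^2 + 13.625*w - 6.0467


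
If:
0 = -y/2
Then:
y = 0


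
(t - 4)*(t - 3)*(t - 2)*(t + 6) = t^4 - 3*t^3 - 28*t^2 + 132*t - 144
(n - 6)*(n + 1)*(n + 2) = n^3 - 3*n^2 - 16*n - 12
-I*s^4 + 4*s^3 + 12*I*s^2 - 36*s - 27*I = (s - 3)*(s + 3)*(s + 3*I)*(-I*s + 1)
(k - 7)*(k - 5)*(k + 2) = k^3 - 10*k^2 + 11*k + 70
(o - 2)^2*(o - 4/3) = o^3 - 16*o^2/3 + 28*o/3 - 16/3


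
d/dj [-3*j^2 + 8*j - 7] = 8 - 6*j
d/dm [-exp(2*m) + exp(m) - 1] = (1 - 2*exp(m))*exp(m)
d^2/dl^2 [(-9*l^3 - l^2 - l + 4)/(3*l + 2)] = 2*(-81*l^3 - 162*l^2 - 108*l + 38)/(27*l^3 + 54*l^2 + 36*l + 8)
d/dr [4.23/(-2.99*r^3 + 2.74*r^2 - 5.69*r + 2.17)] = (37.9431*r^2 - 23.1804*r + 24.0687)/(2.99*r^3 - 2.74*r^2 + 5.69*r - 2.17)^2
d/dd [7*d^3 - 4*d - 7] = 21*d^2 - 4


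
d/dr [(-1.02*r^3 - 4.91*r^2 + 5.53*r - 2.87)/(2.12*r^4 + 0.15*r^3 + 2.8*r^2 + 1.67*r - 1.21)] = (2.1624*r^6 + 20.8184*r^5 - 37.2903*r^4 + 19.2718*r^3 - 18.6896*r^2 + 27.9542*r - 1.8984)/(4.4944*r^8 + 0.636*r^7 + 11.8945*r^6 + 7.9208*r^5 + 3.2106*r^4 + 8.989*r^3 - 3.9871*r^2 - 4.0414*r + 1.4641)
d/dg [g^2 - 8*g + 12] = 2*g - 8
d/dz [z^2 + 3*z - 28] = 2*z + 3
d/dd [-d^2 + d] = 1 - 2*d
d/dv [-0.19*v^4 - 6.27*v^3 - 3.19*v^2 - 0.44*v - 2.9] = -0.76*v^3 - 18.81*v^2 - 6.38*v - 0.44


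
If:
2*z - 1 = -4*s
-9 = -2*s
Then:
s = 9/2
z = -17/2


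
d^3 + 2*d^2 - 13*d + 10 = (d - 2)*(d - 1)*(d + 5)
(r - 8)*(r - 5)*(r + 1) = r^3 - 12*r^2 + 27*r + 40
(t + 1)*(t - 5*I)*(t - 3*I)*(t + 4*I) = t^4 + t^3 - 4*I*t^3 + 17*t^2 - 4*I*t^2 + 17*t - 60*I*t - 60*I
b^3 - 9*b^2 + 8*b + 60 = (b - 6)*(b - 5)*(b + 2)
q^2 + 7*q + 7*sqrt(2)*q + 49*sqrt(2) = (q + 7)*(q + 7*sqrt(2))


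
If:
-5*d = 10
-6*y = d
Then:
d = -2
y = 1/3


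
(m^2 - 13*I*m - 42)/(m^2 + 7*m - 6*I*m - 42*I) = (m - 7*I)/(m + 7)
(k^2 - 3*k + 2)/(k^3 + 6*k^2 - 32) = (k - 1)/(k^2 + 8*k + 16)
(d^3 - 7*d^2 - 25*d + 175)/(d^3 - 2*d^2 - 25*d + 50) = (d - 7)/(d - 2)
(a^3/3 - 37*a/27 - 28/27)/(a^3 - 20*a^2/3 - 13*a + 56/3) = (9*a^3 - 37*a - 28)/(9*(3*a^3 - 20*a^2 - 39*a + 56))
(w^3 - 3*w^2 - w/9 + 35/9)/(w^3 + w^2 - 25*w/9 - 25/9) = (3*w - 7)/(3*w + 5)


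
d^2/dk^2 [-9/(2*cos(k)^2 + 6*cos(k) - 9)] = 18*(8*sin(k)^4 - 58*sin(k)^2 + 9*cos(k)/2 + 9*cos(3*k)/2 - 4)/(-2*sin(k)^2 + 6*cos(k) - 7)^3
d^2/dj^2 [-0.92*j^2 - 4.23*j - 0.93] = -1.84000000000000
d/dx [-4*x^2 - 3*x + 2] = -8*x - 3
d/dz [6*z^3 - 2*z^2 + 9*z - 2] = 18*z^2 - 4*z + 9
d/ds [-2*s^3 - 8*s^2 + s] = -6*s^2 - 16*s + 1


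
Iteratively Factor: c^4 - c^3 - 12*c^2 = (c - 4)*(c^3 + 3*c^2) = c*(c - 4)*(c^2 + 3*c) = c^2*(c - 4)*(c + 3)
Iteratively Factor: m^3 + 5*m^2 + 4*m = (m)*(m^2 + 5*m + 4) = m*(m + 4)*(m + 1)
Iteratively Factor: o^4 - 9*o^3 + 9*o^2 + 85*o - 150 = (o - 5)*(o^3 - 4*o^2 - 11*o + 30) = (o - 5)^2*(o^2 + o - 6) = (o - 5)^2*(o - 2)*(o + 3)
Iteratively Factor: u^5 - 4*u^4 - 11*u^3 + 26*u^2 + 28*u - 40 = (u - 2)*(u^4 - 2*u^3 - 15*u^2 - 4*u + 20) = (u - 5)*(u - 2)*(u^3 + 3*u^2 - 4) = (u - 5)*(u - 2)*(u + 2)*(u^2 + u - 2) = (u - 5)*(u - 2)*(u - 1)*(u + 2)*(u + 2)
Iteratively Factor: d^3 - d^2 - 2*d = (d - 2)*(d^2 + d) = d*(d - 2)*(d + 1)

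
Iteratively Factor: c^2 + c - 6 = (c + 3)*(c - 2)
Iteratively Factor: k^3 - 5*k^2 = (k)*(k^2 - 5*k) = k^2*(k - 5)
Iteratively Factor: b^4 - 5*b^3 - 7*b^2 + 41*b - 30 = (b - 1)*(b^3 - 4*b^2 - 11*b + 30) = (b - 2)*(b - 1)*(b^2 - 2*b - 15) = (b - 2)*(b - 1)*(b + 3)*(b - 5)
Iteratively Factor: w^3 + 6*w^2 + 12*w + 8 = (w + 2)*(w^2 + 4*w + 4) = (w + 2)^2*(w + 2)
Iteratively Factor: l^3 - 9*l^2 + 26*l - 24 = (l - 2)*(l^2 - 7*l + 12) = (l - 4)*(l - 2)*(l - 3)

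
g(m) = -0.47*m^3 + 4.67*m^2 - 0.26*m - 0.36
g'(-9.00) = -198.53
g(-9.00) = 722.88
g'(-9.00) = -198.53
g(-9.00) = 722.88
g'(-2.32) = -29.52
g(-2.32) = 31.25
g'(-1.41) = -16.23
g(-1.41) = 10.61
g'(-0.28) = -2.99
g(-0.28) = 0.09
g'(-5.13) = -85.28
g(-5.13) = 187.33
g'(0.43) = 3.50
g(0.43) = 0.35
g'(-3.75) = -55.11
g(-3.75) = 91.07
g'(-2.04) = -25.18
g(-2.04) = 23.60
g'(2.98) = 15.05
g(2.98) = 27.90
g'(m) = -1.41*m^2 + 9.34*m - 0.26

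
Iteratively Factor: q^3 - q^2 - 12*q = (q)*(q^2 - q - 12) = q*(q - 4)*(q + 3)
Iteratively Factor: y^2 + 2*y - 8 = (y - 2)*(y + 4)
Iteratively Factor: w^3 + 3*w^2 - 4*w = (w - 1)*(w^2 + 4*w) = w*(w - 1)*(w + 4)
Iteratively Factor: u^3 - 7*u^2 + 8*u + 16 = (u - 4)*(u^2 - 3*u - 4) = (u - 4)^2*(u + 1)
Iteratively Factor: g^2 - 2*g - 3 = (g - 3)*(g + 1)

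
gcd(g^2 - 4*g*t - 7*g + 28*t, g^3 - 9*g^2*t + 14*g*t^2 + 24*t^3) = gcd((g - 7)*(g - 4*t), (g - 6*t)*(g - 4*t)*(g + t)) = -g + 4*t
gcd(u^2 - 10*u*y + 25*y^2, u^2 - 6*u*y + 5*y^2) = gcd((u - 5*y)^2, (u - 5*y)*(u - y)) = -u + 5*y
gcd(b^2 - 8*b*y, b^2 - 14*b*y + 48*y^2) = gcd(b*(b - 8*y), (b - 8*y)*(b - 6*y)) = -b + 8*y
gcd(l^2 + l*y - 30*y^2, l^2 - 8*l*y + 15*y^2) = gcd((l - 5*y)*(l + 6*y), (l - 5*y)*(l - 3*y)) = -l + 5*y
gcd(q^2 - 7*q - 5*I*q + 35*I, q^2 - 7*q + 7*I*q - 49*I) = q - 7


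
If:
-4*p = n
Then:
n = -4*p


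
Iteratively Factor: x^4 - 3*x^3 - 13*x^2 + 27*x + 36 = (x + 1)*(x^3 - 4*x^2 - 9*x + 36) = (x + 1)*(x + 3)*(x^2 - 7*x + 12) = (x - 4)*(x + 1)*(x + 3)*(x - 3)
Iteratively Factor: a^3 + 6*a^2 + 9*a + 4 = (a + 1)*(a^2 + 5*a + 4) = (a + 1)*(a + 4)*(a + 1)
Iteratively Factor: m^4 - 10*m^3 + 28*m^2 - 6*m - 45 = (m + 1)*(m^3 - 11*m^2 + 39*m - 45) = (m - 3)*(m + 1)*(m^2 - 8*m + 15) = (m - 5)*(m - 3)*(m + 1)*(m - 3)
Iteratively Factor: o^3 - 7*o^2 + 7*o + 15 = (o - 5)*(o^2 - 2*o - 3) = (o - 5)*(o + 1)*(o - 3)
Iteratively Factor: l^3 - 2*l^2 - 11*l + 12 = (l + 3)*(l^2 - 5*l + 4) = (l - 1)*(l + 3)*(l - 4)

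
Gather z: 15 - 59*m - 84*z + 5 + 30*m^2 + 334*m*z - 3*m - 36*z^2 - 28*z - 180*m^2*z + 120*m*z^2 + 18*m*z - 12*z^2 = 30*m^2 - 62*m + z^2*(120*m - 48) + z*(-180*m^2 + 352*m - 112) + 20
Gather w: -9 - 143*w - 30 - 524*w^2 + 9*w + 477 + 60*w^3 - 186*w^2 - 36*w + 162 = 60*w^3 - 710*w^2 - 170*w + 600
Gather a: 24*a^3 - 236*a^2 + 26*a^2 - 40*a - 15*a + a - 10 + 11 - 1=24*a^3 - 210*a^2 - 54*a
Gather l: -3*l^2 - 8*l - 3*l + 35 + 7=-3*l^2 - 11*l + 42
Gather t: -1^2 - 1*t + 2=1 - t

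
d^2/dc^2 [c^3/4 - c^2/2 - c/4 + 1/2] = 3*c/2 - 1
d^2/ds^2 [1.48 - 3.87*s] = 0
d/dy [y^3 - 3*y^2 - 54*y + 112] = 3*y^2 - 6*y - 54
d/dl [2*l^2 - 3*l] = 4*l - 3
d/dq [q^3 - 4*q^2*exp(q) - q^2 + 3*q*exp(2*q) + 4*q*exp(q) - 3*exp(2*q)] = -4*q^2*exp(q) + 3*q^2 + 6*q*exp(2*q) - 4*q*exp(q) - 2*q - 3*exp(2*q) + 4*exp(q)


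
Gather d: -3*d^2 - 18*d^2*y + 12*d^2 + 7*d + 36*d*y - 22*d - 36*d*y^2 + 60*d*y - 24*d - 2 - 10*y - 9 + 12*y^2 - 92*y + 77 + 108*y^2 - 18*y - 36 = d^2*(9 - 18*y) + d*(-36*y^2 + 96*y - 39) + 120*y^2 - 120*y + 30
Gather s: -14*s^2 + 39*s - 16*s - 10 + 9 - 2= -14*s^2 + 23*s - 3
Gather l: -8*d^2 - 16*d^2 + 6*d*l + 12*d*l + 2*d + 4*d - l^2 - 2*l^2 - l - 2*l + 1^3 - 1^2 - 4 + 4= -24*d^2 + 6*d - 3*l^2 + l*(18*d - 3)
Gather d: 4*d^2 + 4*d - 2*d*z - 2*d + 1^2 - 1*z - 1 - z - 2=4*d^2 + d*(2 - 2*z) - 2*z - 2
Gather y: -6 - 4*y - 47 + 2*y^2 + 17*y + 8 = 2*y^2 + 13*y - 45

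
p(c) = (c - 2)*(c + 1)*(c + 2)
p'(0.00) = -4.00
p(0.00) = -4.00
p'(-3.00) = 17.00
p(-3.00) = -10.00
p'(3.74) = 45.44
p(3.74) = 47.34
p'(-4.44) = 46.26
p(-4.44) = -54.05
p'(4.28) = 59.52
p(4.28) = 75.60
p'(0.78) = -0.61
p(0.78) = -6.04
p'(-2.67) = 12.05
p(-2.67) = -5.23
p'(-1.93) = 3.31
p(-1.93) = 0.26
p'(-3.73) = 30.28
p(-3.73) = -27.06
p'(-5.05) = 62.41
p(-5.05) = -87.09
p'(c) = (c - 2)*(c + 1) + (c - 2)*(c + 2) + (c + 1)*(c + 2) = 3*c^2 + 2*c - 4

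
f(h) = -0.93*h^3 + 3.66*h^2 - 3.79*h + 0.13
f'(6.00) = -60.31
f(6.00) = -91.73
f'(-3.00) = -50.86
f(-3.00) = 69.55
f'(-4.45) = -91.61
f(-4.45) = 171.43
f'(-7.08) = -195.47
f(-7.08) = 540.48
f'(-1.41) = -19.66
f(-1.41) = 15.36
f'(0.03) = -3.57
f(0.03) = 0.02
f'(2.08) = -0.64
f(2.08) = -0.29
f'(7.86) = -118.62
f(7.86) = -255.14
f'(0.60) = -0.40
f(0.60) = -1.03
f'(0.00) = -3.79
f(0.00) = 0.13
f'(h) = -2.79*h^2 + 7.32*h - 3.79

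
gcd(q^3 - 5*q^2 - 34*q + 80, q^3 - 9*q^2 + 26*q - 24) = q - 2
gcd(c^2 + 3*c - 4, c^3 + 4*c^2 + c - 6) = c - 1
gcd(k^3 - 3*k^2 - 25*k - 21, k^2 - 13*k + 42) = k - 7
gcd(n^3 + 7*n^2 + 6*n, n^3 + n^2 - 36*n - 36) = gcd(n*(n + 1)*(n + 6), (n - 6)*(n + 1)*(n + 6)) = n^2 + 7*n + 6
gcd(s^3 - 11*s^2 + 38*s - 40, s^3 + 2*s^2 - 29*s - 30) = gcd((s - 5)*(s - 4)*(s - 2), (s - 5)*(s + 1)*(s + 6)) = s - 5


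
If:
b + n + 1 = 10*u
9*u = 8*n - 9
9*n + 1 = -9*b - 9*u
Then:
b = -1115/792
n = 107/88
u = 8/99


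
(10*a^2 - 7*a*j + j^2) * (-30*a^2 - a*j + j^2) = -300*a^4 + 200*a^3*j - 13*a^2*j^2 - 8*a*j^3 + j^4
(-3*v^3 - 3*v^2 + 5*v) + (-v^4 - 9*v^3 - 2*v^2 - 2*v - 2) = -v^4 - 12*v^3 - 5*v^2 + 3*v - 2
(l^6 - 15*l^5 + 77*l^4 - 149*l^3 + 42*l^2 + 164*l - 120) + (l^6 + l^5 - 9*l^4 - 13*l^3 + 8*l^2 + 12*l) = 2*l^6 - 14*l^5 + 68*l^4 - 162*l^3 + 50*l^2 + 176*l - 120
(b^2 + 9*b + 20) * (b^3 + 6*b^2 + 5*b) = b^5 + 15*b^4 + 79*b^3 + 165*b^2 + 100*b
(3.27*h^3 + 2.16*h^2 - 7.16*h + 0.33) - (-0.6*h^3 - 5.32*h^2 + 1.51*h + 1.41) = 3.87*h^3 + 7.48*h^2 - 8.67*h - 1.08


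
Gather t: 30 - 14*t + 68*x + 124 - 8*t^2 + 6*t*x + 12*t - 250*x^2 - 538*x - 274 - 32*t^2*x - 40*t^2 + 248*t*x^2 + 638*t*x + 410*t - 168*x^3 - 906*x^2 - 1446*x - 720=t^2*(-32*x - 48) + t*(248*x^2 + 644*x + 408) - 168*x^3 - 1156*x^2 - 1916*x - 840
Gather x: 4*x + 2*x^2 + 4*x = 2*x^2 + 8*x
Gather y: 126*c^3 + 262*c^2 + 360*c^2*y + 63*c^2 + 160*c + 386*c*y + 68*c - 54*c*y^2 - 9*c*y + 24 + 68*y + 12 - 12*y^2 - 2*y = 126*c^3 + 325*c^2 + 228*c + y^2*(-54*c - 12) + y*(360*c^2 + 377*c + 66) + 36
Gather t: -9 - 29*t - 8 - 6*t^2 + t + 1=-6*t^2 - 28*t - 16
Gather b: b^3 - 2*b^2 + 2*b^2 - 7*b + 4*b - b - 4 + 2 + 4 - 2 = b^3 - 4*b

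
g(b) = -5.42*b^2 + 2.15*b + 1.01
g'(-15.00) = 164.75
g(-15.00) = -1250.74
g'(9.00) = -95.41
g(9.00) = -418.66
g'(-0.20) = 4.32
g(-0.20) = 0.36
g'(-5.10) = 57.43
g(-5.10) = -150.93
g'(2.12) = -20.83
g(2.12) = -18.79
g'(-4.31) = 48.87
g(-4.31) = -108.94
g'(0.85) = -7.06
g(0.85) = -1.08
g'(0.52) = -3.49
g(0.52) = 0.66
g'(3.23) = -32.86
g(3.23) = -48.59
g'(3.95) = -40.67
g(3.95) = -75.06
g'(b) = 2.15 - 10.84*b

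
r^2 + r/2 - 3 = (r - 3/2)*(r + 2)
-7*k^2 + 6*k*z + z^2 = (-k + z)*(7*k + z)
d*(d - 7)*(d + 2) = d^3 - 5*d^2 - 14*d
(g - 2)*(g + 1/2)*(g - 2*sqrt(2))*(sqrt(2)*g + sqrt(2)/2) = sqrt(2)*g^4 - 4*g^3 - sqrt(2)*g^3 - 7*sqrt(2)*g^2/4 + 4*g^2 - sqrt(2)*g/2 + 7*g + 2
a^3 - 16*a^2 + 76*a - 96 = (a - 8)*(a - 6)*(a - 2)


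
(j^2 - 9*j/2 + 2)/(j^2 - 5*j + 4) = (j - 1/2)/(j - 1)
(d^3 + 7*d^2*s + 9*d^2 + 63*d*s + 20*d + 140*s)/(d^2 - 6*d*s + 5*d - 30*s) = (-d^2 - 7*d*s - 4*d - 28*s)/(-d + 6*s)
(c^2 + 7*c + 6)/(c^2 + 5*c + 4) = (c + 6)/(c + 4)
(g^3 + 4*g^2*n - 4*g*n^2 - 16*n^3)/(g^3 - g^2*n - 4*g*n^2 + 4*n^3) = (g + 4*n)/(g - n)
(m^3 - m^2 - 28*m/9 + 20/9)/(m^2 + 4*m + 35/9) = (3*m^2 - 8*m + 4)/(3*m + 7)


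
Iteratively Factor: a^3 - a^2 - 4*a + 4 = (a - 2)*(a^2 + a - 2) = (a - 2)*(a - 1)*(a + 2)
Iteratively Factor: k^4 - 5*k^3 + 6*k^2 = (k - 3)*(k^3 - 2*k^2) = k*(k - 3)*(k^2 - 2*k) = k^2*(k - 3)*(k - 2)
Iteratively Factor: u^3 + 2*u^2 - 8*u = (u - 2)*(u^2 + 4*u) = (u - 2)*(u + 4)*(u)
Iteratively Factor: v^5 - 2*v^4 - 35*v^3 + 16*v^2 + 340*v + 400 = (v + 2)*(v^4 - 4*v^3 - 27*v^2 + 70*v + 200) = (v + 2)*(v + 4)*(v^3 - 8*v^2 + 5*v + 50) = (v + 2)^2*(v + 4)*(v^2 - 10*v + 25) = (v - 5)*(v + 2)^2*(v + 4)*(v - 5)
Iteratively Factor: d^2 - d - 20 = (d + 4)*(d - 5)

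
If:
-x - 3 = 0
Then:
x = -3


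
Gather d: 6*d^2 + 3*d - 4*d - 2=6*d^2 - d - 2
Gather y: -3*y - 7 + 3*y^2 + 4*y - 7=3*y^2 + y - 14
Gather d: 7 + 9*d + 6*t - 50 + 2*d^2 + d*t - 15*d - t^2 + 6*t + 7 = 2*d^2 + d*(t - 6) - t^2 + 12*t - 36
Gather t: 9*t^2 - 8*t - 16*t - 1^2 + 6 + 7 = 9*t^2 - 24*t + 12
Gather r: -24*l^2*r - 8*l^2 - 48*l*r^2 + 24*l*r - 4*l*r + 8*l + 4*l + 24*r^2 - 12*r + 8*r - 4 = -8*l^2 + 12*l + r^2*(24 - 48*l) + r*(-24*l^2 + 20*l - 4) - 4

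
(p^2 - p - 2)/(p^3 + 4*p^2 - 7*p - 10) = 1/(p + 5)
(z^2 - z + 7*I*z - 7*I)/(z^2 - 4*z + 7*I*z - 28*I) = (z - 1)/(z - 4)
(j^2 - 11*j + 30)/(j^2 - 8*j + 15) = (j - 6)/(j - 3)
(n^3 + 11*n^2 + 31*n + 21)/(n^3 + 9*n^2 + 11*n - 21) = (n + 1)/(n - 1)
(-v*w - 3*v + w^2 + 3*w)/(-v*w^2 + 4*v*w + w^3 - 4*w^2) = (w + 3)/(w*(w - 4))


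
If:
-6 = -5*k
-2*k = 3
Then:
No Solution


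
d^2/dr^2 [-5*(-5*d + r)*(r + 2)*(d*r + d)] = 10*d*(5*d - 3*r - 3)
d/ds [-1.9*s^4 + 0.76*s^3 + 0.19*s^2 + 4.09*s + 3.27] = -7.6*s^3 + 2.28*s^2 + 0.38*s + 4.09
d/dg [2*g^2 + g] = 4*g + 1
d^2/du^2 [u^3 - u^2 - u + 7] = 6*u - 2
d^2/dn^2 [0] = 0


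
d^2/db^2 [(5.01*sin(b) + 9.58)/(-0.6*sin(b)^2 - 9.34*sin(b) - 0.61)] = (1.80359999999999*sin(b)^5 - 14.2808400000001*sin(b)^4 + 146.4498*sin(b)^3 + 772.455154*sin(b)^2 - 363.832830999999*sin(b) - 1607.333588)/(0.6*sin(b)^2 + 9.34*sin(b) + 0.61)^3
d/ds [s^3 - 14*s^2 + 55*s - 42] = 3*s^2 - 28*s + 55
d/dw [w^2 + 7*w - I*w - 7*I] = 2*w + 7 - I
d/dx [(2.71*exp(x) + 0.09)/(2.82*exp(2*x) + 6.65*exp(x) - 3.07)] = (-(2.71*exp(x) + 0.09)*(5.64*exp(x) + 6.65) + 7.6422*exp(2*x) + 18.0215*exp(x) - 8.3197)*exp(x)/(2.82*exp(2*x) + 6.65*exp(x) - 3.07)^2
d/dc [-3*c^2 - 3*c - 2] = -6*c - 3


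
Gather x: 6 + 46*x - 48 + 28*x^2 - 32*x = 28*x^2 + 14*x - 42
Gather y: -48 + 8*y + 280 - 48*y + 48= 280 - 40*y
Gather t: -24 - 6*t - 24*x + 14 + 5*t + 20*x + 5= -t - 4*x - 5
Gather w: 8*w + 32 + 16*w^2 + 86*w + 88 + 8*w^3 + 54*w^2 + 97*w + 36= 8*w^3 + 70*w^2 + 191*w + 156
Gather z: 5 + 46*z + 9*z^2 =9*z^2 + 46*z + 5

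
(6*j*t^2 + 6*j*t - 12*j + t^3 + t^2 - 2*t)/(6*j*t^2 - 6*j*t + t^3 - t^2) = (t + 2)/t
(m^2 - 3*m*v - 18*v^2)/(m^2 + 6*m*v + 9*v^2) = (m - 6*v)/(m + 3*v)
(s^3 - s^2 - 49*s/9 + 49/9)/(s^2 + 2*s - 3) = (s^2 - 49/9)/(s + 3)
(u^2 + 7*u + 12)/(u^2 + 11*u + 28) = (u + 3)/(u + 7)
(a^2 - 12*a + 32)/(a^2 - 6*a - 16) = (a - 4)/(a + 2)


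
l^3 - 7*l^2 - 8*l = l*(l - 8)*(l + 1)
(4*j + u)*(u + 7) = 4*j*u + 28*j + u^2 + 7*u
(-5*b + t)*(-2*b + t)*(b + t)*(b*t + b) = 10*b^4*t + 10*b^4 + 3*b^3*t^2 + 3*b^3*t - 6*b^2*t^3 - 6*b^2*t^2 + b*t^4 + b*t^3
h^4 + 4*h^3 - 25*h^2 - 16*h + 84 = (h - 3)*(h - 2)*(h + 2)*(h + 7)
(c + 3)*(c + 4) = c^2 + 7*c + 12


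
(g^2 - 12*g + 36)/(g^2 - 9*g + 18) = (g - 6)/(g - 3)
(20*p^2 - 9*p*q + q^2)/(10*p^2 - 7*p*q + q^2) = (4*p - q)/(2*p - q)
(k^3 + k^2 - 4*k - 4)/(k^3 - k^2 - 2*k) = (k + 2)/k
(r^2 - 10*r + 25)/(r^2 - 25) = (r - 5)/(r + 5)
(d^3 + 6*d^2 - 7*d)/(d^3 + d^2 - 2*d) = (d + 7)/(d + 2)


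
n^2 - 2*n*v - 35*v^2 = (n - 7*v)*(n + 5*v)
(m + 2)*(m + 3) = m^2 + 5*m + 6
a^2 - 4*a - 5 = (a - 5)*(a + 1)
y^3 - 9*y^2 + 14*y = y*(y - 7)*(y - 2)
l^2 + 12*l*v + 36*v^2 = (l + 6*v)^2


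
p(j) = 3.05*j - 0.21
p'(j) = 3.05000000000000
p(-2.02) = -6.37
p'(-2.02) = 3.05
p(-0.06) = -0.39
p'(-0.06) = 3.05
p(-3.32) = -10.34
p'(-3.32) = 3.05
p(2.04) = 6.01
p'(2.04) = 3.05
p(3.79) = 11.35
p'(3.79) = 3.05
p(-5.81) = -17.93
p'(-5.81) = 3.05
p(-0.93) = -3.05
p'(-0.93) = 3.05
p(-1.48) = -4.72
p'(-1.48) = 3.05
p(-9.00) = -27.66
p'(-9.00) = 3.05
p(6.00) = 18.09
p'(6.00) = 3.05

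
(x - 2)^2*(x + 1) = x^3 - 3*x^2 + 4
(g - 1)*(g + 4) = g^2 + 3*g - 4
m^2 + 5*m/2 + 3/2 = (m + 1)*(m + 3/2)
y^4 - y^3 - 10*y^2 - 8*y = y*(y - 4)*(y + 1)*(y + 2)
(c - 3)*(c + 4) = c^2 + c - 12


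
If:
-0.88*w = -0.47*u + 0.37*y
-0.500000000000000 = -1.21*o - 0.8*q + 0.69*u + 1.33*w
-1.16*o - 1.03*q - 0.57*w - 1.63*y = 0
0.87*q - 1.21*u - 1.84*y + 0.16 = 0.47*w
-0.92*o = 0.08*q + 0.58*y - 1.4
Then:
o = 2.27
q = -1.33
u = 0.44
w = 0.66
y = -1.00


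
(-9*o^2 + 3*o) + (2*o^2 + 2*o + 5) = -7*o^2 + 5*o + 5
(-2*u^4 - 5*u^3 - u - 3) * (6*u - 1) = -12*u^5 - 28*u^4 + 5*u^3 - 6*u^2 - 17*u + 3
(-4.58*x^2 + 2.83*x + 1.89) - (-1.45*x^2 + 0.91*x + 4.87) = -3.13*x^2 + 1.92*x - 2.98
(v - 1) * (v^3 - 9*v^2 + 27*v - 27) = v^4 - 10*v^3 + 36*v^2 - 54*v + 27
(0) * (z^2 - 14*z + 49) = 0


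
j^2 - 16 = (j - 4)*(j + 4)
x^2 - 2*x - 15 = (x - 5)*(x + 3)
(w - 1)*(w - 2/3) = w^2 - 5*w/3 + 2/3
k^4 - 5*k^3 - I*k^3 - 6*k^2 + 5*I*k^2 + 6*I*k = k*(k - 6)*(k + 1)*(k - I)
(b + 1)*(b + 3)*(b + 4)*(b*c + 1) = b^4*c + 8*b^3*c + b^3 + 19*b^2*c + 8*b^2 + 12*b*c + 19*b + 12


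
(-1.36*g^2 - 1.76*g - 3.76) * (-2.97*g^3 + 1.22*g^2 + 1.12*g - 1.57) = 4.0392*g^5 + 3.568*g^4 + 7.4968*g^3 - 4.4232*g^2 - 1.448*g + 5.9032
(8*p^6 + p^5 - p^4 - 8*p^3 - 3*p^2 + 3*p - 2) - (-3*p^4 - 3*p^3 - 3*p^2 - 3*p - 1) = 8*p^6 + p^5 + 2*p^4 - 5*p^3 + 6*p - 1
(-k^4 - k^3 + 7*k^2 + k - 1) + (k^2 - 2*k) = -k^4 - k^3 + 8*k^2 - k - 1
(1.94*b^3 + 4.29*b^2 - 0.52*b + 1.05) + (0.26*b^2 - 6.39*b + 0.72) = 1.94*b^3 + 4.55*b^2 - 6.91*b + 1.77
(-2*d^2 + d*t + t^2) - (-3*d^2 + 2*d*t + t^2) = d^2 - d*t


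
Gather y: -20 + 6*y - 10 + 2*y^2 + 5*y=2*y^2 + 11*y - 30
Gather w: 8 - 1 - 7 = 0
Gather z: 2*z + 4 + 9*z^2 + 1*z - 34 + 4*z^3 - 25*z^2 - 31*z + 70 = 4*z^3 - 16*z^2 - 28*z + 40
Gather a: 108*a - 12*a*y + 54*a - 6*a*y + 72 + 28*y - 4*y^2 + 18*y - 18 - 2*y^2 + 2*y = a*(162 - 18*y) - 6*y^2 + 48*y + 54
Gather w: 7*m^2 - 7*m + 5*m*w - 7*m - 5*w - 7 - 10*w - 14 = 7*m^2 - 14*m + w*(5*m - 15) - 21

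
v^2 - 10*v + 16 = (v - 8)*(v - 2)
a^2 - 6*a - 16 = (a - 8)*(a + 2)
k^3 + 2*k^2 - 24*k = k*(k - 4)*(k + 6)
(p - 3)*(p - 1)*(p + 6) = p^3 + 2*p^2 - 21*p + 18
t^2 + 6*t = t*(t + 6)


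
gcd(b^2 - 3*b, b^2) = b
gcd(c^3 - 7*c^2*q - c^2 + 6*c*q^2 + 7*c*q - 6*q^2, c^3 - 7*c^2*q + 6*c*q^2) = c^2 - 7*c*q + 6*q^2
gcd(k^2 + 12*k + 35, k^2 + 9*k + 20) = k + 5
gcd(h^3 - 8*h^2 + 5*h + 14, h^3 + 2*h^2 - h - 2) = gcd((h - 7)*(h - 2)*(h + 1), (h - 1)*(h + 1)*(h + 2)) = h + 1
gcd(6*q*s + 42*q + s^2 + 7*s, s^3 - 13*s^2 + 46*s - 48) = 1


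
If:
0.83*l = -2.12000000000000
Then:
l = -2.55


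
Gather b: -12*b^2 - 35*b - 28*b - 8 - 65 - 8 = -12*b^2 - 63*b - 81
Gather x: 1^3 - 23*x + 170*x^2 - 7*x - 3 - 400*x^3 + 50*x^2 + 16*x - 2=-400*x^3 + 220*x^2 - 14*x - 4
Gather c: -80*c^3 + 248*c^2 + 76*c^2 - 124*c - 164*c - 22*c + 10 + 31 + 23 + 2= -80*c^3 + 324*c^2 - 310*c + 66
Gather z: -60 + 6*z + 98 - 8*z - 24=14 - 2*z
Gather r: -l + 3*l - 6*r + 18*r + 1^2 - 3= 2*l + 12*r - 2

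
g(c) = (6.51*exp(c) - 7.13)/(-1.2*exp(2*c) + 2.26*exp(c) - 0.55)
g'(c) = (6.51*exp(c) - 7.13)*(2.4*exp(2*c) - 2.26*exp(c))/(-1.2*exp(2*c) + 2.26*exp(c) - 0.55)^2 + 6.51*exp(c)/(-1.2*exp(2*c) + 2.26*exp(c) - 0.55) = (7.812*exp(2*c) - 17.112*exp(c) + 12.5333)*exp(c)/(1.44*exp(4*c) - 5.424*exp(3*c) + 6.4276*exp(2*c) - 2.486*exp(c) + 0.3025)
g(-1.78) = 29.71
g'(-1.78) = 40.39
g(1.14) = -2.54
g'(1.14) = 4.07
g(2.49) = -0.48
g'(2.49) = 0.52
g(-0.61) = -11.10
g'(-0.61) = 28.74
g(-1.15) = -111.92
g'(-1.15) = 1219.31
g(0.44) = 45.10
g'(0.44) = 1708.02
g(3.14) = -0.24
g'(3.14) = 0.25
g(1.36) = -1.83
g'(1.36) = 2.53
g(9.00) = 0.00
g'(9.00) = 0.00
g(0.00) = -1.22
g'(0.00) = 12.43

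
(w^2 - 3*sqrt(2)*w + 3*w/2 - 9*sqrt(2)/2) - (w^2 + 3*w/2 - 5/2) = -3*sqrt(2)*w - 9*sqrt(2)/2 + 5/2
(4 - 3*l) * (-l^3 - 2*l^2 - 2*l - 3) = 3*l^4 + 2*l^3 - 2*l^2 + l - 12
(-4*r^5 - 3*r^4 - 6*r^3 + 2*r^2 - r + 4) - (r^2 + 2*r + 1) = -4*r^5 - 3*r^4 - 6*r^3 + r^2 - 3*r + 3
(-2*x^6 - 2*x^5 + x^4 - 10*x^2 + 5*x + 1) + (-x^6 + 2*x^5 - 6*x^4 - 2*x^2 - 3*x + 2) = -3*x^6 - 5*x^4 - 12*x^2 + 2*x + 3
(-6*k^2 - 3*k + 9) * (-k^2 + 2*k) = 6*k^4 - 9*k^3 - 15*k^2 + 18*k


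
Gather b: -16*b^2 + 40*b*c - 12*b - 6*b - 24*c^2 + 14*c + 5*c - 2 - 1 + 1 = -16*b^2 + b*(40*c - 18) - 24*c^2 + 19*c - 2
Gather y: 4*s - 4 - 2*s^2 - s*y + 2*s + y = -2*s^2 + 6*s + y*(1 - s) - 4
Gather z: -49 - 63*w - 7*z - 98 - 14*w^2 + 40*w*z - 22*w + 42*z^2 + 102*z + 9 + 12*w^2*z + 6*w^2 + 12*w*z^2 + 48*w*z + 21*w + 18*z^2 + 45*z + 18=-8*w^2 - 64*w + z^2*(12*w + 60) + z*(12*w^2 + 88*w + 140) - 120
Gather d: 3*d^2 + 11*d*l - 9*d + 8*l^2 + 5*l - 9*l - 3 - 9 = 3*d^2 + d*(11*l - 9) + 8*l^2 - 4*l - 12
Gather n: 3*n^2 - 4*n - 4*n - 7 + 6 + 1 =3*n^2 - 8*n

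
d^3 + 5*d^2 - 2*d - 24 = (d - 2)*(d + 3)*(d + 4)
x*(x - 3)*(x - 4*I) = x^3 - 3*x^2 - 4*I*x^2 + 12*I*x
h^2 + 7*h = h*(h + 7)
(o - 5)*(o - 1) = o^2 - 6*o + 5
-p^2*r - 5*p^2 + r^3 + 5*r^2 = (-p + r)*(p + r)*(r + 5)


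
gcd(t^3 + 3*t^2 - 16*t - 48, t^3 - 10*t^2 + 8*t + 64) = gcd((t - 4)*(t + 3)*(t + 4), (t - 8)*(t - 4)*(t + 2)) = t - 4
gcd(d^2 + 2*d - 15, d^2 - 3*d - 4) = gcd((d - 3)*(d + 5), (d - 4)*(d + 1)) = 1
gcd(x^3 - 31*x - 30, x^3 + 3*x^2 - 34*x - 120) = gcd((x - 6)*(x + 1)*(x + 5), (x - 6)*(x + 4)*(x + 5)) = x^2 - x - 30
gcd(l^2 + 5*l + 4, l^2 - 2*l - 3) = l + 1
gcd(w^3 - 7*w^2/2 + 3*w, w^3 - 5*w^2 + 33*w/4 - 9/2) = w^2 - 7*w/2 + 3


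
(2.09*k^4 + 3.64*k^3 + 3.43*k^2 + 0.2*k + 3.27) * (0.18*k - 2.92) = 0.3762*k^5 - 5.4476*k^4 - 10.0114*k^3 - 9.9796*k^2 + 0.00460000000000005*k - 9.5484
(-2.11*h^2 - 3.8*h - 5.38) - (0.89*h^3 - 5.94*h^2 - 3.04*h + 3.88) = -0.89*h^3 + 3.83*h^2 - 0.76*h - 9.26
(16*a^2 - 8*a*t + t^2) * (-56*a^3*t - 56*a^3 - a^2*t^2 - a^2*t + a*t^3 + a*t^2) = -896*a^5*t - 896*a^5 + 432*a^4*t^2 + 432*a^4*t - 32*a^3*t^3 - 32*a^3*t^2 - 9*a^2*t^4 - 9*a^2*t^3 + a*t^5 + a*t^4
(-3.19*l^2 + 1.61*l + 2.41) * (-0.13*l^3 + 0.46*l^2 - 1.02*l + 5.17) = 0.4147*l^5 - 1.6767*l^4 + 3.6811*l^3 - 17.0259*l^2 + 5.8655*l + 12.4597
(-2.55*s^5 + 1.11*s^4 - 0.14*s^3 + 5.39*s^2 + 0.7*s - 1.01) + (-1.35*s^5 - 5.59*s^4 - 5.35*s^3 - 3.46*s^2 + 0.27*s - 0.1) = -3.9*s^5 - 4.48*s^4 - 5.49*s^3 + 1.93*s^2 + 0.97*s - 1.11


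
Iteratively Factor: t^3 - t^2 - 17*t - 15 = (t + 1)*(t^2 - 2*t - 15) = (t + 1)*(t + 3)*(t - 5)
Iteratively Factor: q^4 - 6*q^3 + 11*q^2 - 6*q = (q - 2)*(q^3 - 4*q^2 + 3*q) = (q - 2)*(q - 1)*(q^2 - 3*q) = q*(q - 2)*(q - 1)*(q - 3)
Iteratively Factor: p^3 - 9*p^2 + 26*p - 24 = (p - 2)*(p^2 - 7*p + 12) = (p - 4)*(p - 2)*(p - 3)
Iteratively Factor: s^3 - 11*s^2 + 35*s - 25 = (s - 5)*(s^2 - 6*s + 5) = (s - 5)*(s - 1)*(s - 5)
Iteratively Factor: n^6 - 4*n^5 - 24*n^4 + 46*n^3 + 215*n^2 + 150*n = (n + 1)*(n^5 - 5*n^4 - 19*n^3 + 65*n^2 + 150*n) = n*(n + 1)*(n^4 - 5*n^3 - 19*n^2 + 65*n + 150) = n*(n - 5)*(n + 1)*(n^3 - 19*n - 30) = n*(n - 5)*(n + 1)*(n + 2)*(n^2 - 2*n - 15) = n*(n - 5)^2*(n + 1)*(n + 2)*(n + 3)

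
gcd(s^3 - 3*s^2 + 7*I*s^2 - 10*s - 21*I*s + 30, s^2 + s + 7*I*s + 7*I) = 1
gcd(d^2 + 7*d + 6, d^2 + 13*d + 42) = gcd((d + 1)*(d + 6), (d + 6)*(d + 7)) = d + 6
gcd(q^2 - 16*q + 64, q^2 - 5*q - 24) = q - 8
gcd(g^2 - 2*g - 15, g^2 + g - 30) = g - 5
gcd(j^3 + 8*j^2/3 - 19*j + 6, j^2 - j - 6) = j - 3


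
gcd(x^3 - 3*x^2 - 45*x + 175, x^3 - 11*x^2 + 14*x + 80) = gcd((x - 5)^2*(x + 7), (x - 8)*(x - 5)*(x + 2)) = x - 5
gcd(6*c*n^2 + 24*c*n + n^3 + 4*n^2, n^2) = n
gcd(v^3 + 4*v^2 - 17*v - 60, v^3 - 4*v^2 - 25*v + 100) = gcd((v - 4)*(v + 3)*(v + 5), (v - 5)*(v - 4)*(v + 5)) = v^2 + v - 20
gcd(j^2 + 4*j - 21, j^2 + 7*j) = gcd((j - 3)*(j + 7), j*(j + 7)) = j + 7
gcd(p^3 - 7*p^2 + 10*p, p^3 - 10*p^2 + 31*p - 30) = p^2 - 7*p + 10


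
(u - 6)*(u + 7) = u^2 + u - 42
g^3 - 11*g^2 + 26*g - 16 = (g - 8)*(g - 2)*(g - 1)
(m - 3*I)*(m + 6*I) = m^2 + 3*I*m + 18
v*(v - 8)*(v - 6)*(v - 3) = v^4 - 17*v^3 + 90*v^2 - 144*v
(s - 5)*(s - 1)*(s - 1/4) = s^3 - 25*s^2/4 + 13*s/2 - 5/4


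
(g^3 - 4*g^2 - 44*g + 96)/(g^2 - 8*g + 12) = (g^2 - 2*g - 48)/(g - 6)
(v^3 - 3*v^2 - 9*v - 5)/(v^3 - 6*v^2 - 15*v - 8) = (v - 5)/(v - 8)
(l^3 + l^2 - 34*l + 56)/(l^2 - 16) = (l^2 + 5*l - 14)/(l + 4)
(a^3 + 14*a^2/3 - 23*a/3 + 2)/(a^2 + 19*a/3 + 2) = (3*a^2 - 4*a + 1)/(3*a + 1)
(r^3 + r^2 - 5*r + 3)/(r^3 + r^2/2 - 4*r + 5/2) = 2*(r + 3)/(2*r + 5)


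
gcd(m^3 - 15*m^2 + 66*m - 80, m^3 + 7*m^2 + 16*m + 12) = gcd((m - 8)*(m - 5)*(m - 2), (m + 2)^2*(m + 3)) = 1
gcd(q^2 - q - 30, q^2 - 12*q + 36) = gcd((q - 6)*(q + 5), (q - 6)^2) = q - 6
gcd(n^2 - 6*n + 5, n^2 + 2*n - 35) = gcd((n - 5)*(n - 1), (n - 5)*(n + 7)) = n - 5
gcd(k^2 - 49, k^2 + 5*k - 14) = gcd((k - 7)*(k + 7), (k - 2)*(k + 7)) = k + 7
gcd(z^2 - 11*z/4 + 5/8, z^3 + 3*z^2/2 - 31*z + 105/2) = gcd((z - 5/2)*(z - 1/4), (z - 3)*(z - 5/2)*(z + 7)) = z - 5/2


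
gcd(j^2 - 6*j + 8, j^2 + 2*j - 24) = j - 4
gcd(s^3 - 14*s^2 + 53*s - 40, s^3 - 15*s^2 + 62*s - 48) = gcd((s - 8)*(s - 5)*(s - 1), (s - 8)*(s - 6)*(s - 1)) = s^2 - 9*s + 8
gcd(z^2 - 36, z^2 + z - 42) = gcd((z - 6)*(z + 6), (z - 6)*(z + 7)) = z - 6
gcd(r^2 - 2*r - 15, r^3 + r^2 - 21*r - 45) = r^2 - 2*r - 15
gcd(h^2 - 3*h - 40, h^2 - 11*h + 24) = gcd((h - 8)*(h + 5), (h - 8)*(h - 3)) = h - 8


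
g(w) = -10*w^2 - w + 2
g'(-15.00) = 299.00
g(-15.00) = -2233.00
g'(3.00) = -61.00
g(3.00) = -91.00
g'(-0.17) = 2.40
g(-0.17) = 1.88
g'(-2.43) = 47.60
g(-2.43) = -54.62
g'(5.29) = -106.80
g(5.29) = -283.13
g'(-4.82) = 95.40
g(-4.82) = -225.50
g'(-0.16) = 2.20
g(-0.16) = 1.90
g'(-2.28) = 44.60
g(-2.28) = -47.70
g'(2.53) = -51.60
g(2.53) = -64.54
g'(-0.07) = 0.40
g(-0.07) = 2.02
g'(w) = -20*w - 1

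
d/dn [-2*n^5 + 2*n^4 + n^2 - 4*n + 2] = -10*n^4 + 8*n^3 + 2*n - 4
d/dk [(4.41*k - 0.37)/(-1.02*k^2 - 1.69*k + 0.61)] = (4.4982*k^2 - 0.7548*k + 2.0648)/(1.0404*k^4 + 3.4476*k^3 + 1.6117*k^2 - 2.0618*k + 0.3721)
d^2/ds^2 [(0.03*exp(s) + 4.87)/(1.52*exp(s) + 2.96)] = (11.116672*exp(s) - 21.648256)*exp(s)/(3.511808*exp(3*s) + 20.516352*exp(2*s) + 39.952896*exp(s) + 25.934336)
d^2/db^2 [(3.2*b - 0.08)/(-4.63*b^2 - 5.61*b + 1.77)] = (-(3.2*b - 0.08)*(9.26*b + 5.61)*(18.52*b + 11.22) + (88.896*b + 35.1632)*(4.63*b^2 + 5.61*b - 1.77))/(4.63*b^2 + 5.61*b - 1.77)^3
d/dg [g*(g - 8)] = 2*g - 8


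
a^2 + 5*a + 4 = (a + 1)*(a + 4)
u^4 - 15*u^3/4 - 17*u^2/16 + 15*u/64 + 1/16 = (u - 4)*(u - 1/4)*(u + 1/4)^2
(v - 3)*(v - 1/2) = v^2 - 7*v/2 + 3/2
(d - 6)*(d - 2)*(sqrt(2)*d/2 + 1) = sqrt(2)*d^3/2 - 4*sqrt(2)*d^2 + d^2 - 8*d + 6*sqrt(2)*d + 12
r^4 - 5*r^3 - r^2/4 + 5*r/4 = r*(r - 5)*(r - 1/2)*(r + 1/2)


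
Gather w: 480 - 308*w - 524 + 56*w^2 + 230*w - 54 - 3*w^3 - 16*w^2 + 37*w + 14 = -3*w^3 + 40*w^2 - 41*w - 84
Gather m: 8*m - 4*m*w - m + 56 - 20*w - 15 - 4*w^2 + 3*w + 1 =m*(7 - 4*w) - 4*w^2 - 17*w + 42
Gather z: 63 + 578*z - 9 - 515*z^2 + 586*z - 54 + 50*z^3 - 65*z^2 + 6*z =50*z^3 - 580*z^2 + 1170*z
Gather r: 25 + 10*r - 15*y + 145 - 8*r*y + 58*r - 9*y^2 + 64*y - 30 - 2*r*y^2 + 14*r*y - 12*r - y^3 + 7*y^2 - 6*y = r*(-2*y^2 + 6*y + 56) - y^3 - 2*y^2 + 43*y + 140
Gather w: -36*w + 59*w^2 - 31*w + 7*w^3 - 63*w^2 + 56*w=7*w^3 - 4*w^2 - 11*w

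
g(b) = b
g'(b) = 1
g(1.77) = 1.77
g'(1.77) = 1.00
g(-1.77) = -1.77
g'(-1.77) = 1.00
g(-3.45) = -3.45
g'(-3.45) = 1.00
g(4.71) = 4.71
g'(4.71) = 1.00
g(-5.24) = -5.24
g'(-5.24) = 1.00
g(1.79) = 1.79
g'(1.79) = 1.00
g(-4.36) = -4.36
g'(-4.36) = 1.00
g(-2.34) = -2.34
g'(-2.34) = 1.00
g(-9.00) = -9.00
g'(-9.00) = 1.00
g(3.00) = 3.00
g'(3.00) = 1.00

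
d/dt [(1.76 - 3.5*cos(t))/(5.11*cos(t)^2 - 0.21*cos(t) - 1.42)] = (-17.885*cos(t)^2 + 17.9872*cos(t) - 5.3396)*sin(t)/(26.1121*cos(t)^4 - 2.1462*cos(t)^3 - 14.4683*cos(t)^2 + 0.5964*cos(t) + 2.0164)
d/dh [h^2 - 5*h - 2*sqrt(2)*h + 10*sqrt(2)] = 2*h - 5 - 2*sqrt(2)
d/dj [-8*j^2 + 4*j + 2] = 4 - 16*j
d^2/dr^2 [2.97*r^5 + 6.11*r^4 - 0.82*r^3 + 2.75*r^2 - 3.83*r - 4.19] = 59.4*r^3 + 73.32*r^2 - 4.92*r + 5.5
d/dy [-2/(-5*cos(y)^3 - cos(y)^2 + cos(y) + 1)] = 2*(15*cos(y)^2 + 2*cos(y) - 1)*sin(y)/(5*cos(y)^3 + cos(y)^2 - cos(y) - 1)^2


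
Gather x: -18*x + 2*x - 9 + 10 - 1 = -16*x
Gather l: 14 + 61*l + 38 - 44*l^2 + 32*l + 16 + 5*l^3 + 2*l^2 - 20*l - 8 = 5*l^3 - 42*l^2 + 73*l + 60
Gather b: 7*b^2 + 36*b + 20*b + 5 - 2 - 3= 7*b^2 + 56*b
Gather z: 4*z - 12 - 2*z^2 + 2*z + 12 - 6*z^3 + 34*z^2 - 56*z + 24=-6*z^3 + 32*z^2 - 50*z + 24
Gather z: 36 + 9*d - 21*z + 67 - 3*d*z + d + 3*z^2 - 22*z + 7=10*d + 3*z^2 + z*(-3*d - 43) + 110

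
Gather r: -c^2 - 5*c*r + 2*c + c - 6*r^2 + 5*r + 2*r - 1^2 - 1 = -c^2 + 3*c - 6*r^2 + r*(7 - 5*c) - 2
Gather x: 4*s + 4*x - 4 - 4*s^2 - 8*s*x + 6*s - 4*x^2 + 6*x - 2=-4*s^2 + 10*s - 4*x^2 + x*(10 - 8*s) - 6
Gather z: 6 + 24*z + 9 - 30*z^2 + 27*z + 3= -30*z^2 + 51*z + 18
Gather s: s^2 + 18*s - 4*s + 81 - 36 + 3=s^2 + 14*s + 48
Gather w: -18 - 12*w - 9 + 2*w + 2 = -10*w - 25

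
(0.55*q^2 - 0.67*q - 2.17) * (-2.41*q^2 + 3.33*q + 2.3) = -1.3255*q^4 + 3.4462*q^3 + 4.2636*q^2 - 8.7671*q - 4.991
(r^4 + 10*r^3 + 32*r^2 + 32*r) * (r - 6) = r^5 + 4*r^4 - 28*r^3 - 160*r^2 - 192*r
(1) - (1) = 0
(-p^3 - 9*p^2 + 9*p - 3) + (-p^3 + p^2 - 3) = -2*p^3 - 8*p^2 + 9*p - 6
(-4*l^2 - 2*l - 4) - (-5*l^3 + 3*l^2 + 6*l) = 5*l^3 - 7*l^2 - 8*l - 4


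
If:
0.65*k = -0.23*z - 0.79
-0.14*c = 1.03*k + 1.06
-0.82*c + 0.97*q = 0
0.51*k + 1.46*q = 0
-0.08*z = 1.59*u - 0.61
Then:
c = 0.45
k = -1.09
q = 0.38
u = 0.40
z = -0.35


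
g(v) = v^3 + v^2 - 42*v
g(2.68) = -86.13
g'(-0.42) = -42.31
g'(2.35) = -20.73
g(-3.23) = 112.39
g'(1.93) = -26.97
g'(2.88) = -11.36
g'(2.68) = -15.09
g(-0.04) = 1.68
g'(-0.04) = -42.08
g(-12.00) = -1080.00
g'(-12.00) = 366.00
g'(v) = 3*v^2 + 2*v - 42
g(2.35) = -80.20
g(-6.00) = 72.00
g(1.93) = -70.15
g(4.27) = -83.25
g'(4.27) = 21.24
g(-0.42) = 17.74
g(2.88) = -88.78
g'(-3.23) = -17.16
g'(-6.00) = 54.00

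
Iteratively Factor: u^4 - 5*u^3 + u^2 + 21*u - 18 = (u - 3)*(u^3 - 2*u^2 - 5*u + 6) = (u - 3)*(u + 2)*(u^2 - 4*u + 3) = (u - 3)*(u - 1)*(u + 2)*(u - 3)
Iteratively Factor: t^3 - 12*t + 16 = (t - 2)*(t^2 + 2*t - 8) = (t - 2)^2*(t + 4)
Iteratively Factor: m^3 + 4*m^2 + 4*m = (m)*(m^2 + 4*m + 4) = m*(m + 2)*(m + 2)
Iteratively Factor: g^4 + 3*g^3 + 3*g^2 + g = (g + 1)*(g^3 + 2*g^2 + g) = (g + 1)^2*(g^2 + g) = g*(g + 1)^2*(g + 1)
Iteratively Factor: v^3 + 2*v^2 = (v + 2)*(v^2) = v*(v + 2)*(v)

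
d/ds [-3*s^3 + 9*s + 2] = 9 - 9*s^2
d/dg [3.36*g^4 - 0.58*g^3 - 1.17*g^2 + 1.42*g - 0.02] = 13.44*g^3 - 1.74*g^2 - 2.34*g + 1.42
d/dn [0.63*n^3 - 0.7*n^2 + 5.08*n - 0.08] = 1.89*n^2 - 1.4*n + 5.08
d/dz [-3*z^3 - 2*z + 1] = -9*z^2 - 2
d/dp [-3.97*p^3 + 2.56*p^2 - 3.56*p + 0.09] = -11.91*p^2 + 5.12*p - 3.56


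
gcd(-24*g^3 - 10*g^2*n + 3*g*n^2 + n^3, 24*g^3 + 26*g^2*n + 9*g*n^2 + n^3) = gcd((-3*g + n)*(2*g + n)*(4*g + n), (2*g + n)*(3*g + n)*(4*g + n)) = 8*g^2 + 6*g*n + n^2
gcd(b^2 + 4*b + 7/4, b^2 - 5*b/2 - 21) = b + 7/2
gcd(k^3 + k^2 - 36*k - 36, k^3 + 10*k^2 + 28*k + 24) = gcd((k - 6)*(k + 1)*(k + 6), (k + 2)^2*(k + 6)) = k + 6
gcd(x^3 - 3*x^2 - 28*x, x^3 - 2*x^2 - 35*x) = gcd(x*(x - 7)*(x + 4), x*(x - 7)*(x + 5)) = x^2 - 7*x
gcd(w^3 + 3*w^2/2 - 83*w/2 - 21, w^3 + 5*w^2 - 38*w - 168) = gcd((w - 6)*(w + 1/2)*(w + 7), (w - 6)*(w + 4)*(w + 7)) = w^2 + w - 42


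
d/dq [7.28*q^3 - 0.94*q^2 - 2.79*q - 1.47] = 21.84*q^2 - 1.88*q - 2.79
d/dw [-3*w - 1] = -3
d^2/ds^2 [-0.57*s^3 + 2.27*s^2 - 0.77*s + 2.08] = 4.54 - 3.42*s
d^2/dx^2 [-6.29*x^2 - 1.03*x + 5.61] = -12.5800000000000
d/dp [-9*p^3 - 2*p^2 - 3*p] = -27*p^2 - 4*p - 3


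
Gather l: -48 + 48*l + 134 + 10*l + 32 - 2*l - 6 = 56*l + 112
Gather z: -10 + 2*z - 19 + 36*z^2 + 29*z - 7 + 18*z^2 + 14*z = 54*z^2 + 45*z - 36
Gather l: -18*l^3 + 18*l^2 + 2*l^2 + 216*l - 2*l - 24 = -18*l^3 + 20*l^2 + 214*l - 24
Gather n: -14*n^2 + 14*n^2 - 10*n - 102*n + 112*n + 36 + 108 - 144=0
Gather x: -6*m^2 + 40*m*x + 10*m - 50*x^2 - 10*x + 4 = -6*m^2 + 10*m - 50*x^2 + x*(40*m - 10) + 4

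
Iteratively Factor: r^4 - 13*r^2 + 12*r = (r - 1)*(r^3 + r^2 - 12*r) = (r - 1)*(r + 4)*(r^2 - 3*r) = r*(r - 1)*(r + 4)*(r - 3)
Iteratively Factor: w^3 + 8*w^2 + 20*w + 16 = (w + 2)*(w^2 + 6*w + 8) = (w + 2)*(w + 4)*(w + 2)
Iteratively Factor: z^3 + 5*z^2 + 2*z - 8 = (z - 1)*(z^2 + 6*z + 8) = (z - 1)*(z + 2)*(z + 4)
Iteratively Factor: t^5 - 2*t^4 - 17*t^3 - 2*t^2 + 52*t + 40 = (t + 1)*(t^4 - 3*t^3 - 14*t^2 + 12*t + 40) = (t + 1)*(t + 2)*(t^3 - 5*t^2 - 4*t + 20) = (t + 1)*(t + 2)^2*(t^2 - 7*t + 10) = (t - 5)*(t + 1)*(t + 2)^2*(t - 2)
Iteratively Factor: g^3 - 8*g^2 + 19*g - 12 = (g - 4)*(g^2 - 4*g + 3) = (g - 4)*(g - 3)*(g - 1)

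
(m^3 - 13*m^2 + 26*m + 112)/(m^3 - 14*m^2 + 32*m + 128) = (m - 7)/(m - 8)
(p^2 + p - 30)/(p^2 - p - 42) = (p - 5)/(p - 7)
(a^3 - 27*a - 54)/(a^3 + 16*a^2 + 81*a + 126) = (a^2 - 3*a - 18)/(a^2 + 13*a + 42)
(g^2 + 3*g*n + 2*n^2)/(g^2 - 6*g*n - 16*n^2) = (g + n)/(g - 8*n)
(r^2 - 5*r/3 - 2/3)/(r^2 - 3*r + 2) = (r + 1/3)/(r - 1)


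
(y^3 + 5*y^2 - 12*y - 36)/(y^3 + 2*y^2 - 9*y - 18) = (y + 6)/(y + 3)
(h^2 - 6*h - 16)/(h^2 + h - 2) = (h - 8)/(h - 1)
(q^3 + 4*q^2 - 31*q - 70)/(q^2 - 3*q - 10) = q + 7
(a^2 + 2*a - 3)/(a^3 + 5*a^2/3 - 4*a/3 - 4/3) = 3*(a + 3)/(3*a^2 + 8*a + 4)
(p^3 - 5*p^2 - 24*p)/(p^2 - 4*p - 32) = p*(p + 3)/(p + 4)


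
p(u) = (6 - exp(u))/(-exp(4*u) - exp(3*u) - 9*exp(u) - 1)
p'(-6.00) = 0.13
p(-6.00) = -5.87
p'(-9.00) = 0.01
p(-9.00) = -5.99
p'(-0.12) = 0.69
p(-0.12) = -0.50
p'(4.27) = -0.00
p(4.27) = 0.00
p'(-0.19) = 0.72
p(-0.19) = -0.55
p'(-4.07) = 0.71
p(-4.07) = -5.19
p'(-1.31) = 1.28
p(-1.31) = -1.66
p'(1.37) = 0.03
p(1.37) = -0.01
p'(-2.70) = 1.44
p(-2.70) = -3.70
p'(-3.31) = 1.14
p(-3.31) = -4.49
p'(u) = (6 - exp(u))*(4*exp(4*u) + 3*exp(3*u) + 9*exp(u))/(-exp(4*u) - exp(3*u) - 9*exp(u) - 1)^2 - exp(u)/(-exp(4*u) - exp(3*u) - 9*exp(u) - 1)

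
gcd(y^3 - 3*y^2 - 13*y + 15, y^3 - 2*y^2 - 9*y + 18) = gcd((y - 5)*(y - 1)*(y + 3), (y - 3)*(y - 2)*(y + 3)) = y + 3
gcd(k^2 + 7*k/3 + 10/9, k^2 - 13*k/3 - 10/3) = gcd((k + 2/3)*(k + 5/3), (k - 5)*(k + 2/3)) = k + 2/3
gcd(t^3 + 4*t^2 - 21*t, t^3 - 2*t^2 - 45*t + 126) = t^2 + 4*t - 21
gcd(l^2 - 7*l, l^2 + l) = l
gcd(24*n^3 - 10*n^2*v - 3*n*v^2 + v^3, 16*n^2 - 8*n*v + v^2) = -4*n + v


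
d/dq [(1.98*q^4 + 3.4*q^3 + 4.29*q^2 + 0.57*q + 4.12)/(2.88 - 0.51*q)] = (-3.0294*q^4 + 19.3416*q^3 + 27.1881*q^2 + 24.7104*q + 3.7428)/(0.2601*q^2 - 2.9376*q + 8.2944)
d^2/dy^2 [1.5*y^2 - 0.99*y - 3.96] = 3.00000000000000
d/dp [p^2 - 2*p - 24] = 2*p - 2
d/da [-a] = -1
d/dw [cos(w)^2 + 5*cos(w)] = -(2*cos(w) + 5)*sin(w)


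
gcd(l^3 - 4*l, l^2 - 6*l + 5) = 1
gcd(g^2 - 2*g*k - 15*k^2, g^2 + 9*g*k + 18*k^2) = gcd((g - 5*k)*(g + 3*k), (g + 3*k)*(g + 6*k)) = g + 3*k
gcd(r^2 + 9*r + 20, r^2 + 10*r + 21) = 1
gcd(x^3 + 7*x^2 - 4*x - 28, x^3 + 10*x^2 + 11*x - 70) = x^2 + 5*x - 14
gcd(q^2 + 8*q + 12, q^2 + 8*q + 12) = q^2 + 8*q + 12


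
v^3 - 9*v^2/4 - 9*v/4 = v*(v - 3)*(v + 3/4)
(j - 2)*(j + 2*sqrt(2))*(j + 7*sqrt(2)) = j^3 - 2*j^2 + 9*sqrt(2)*j^2 - 18*sqrt(2)*j + 28*j - 56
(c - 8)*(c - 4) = c^2 - 12*c + 32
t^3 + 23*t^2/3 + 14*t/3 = t*(t + 2/3)*(t + 7)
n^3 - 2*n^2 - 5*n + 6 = (n - 3)*(n - 1)*(n + 2)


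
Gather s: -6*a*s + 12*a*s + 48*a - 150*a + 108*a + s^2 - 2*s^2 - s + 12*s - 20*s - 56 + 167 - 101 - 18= 6*a - s^2 + s*(6*a - 9) - 8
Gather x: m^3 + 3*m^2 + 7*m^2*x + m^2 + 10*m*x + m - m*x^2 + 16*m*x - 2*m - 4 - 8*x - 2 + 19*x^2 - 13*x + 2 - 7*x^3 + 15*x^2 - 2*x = m^3 + 4*m^2 - m - 7*x^3 + x^2*(34 - m) + x*(7*m^2 + 26*m - 23) - 4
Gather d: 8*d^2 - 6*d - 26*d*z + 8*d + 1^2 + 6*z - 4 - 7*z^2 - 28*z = 8*d^2 + d*(2 - 26*z) - 7*z^2 - 22*z - 3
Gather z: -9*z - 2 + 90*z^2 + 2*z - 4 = 90*z^2 - 7*z - 6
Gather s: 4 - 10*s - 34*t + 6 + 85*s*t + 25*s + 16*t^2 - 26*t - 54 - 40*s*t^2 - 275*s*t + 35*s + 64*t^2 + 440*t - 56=s*(-40*t^2 - 190*t + 50) + 80*t^2 + 380*t - 100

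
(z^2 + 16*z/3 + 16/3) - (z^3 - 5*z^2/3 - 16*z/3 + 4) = -z^3 + 8*z^2/3 + 32*z/3 + 4/3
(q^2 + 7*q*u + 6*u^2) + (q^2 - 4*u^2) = 2*q^2 + 7*q*u + 2*u^2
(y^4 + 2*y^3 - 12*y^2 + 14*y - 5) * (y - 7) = y^5 - 5*y^4 - 26*y^3 + 98*y^2 - 103*y + 35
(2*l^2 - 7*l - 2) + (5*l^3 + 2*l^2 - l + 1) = 5*l^3 + 4*l^2 - 8*l - 1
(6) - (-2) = 8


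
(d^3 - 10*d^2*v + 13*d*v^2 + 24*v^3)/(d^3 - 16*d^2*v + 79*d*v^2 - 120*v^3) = (-d - v)/(-d + 5*v)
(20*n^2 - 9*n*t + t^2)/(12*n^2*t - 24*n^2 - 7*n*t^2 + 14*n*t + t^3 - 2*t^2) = (-5*n + t)/(-3*n*t + 6*n + t^2 - 2*t)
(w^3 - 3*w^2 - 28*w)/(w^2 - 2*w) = (w^2 - 3*w - 28)/(w - 2)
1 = 1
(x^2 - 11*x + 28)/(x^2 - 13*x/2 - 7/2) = 2*(x - 4)/(2*x + 1)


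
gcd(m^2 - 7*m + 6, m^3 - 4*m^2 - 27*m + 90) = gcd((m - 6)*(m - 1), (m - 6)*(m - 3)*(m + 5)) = m - 6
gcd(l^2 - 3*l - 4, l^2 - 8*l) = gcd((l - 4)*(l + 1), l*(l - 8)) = 1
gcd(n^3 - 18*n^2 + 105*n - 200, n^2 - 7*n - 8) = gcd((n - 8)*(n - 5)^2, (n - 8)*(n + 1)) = n - 8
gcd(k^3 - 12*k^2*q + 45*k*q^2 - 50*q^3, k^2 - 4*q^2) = -k + 2*q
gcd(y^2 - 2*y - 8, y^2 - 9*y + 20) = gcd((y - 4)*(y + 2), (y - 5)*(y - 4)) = y - 4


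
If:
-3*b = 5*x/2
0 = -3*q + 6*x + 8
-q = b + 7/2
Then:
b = 185/42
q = -166/21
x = -37/7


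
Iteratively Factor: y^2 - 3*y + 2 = (y - 2)*(y - 1)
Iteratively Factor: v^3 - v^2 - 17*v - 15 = (v + 3)*(v^2 - 4*v - 5) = (v + 1)*(v + 3)*(v - 5)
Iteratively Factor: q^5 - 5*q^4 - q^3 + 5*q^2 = (q + 1)*(q^4 - 6*q^3 + 5*q^2) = q*(q + 1)*(q^3 - 6*q^2 + 5*q) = q*(q - 1)*(q + 1)*(q^2 - 5*q) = q^2*(q - 1)*(q + 1)*(q - 5)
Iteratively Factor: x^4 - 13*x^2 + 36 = (x - 2)*(x^3 + 2*x^2 - 9*x - 18) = (x - 2)*(x + 2)*(x^2 - 9) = (x - 3)*(x - 2)*(x + 2)*(x + 3)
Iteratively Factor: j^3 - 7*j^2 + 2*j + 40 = (j + 2)*(j^2 - 9*j + 20) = (j - 5)*(j + 2)*(j - 4)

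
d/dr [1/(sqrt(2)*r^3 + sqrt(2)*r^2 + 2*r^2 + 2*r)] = (-3*sqrt(2)*r^2 - 4*r - 2*sqrt(2)*r - 2)/(r^2*(sqrt(2)*r^2 + sqrt(2)*r + 2*r + 2)^2)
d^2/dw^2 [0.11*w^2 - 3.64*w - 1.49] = 0.220000000000000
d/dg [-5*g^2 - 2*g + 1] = -10*g - 2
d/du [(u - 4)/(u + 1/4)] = 68/(4*u + 1)^2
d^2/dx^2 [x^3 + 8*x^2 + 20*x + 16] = 6*x + 16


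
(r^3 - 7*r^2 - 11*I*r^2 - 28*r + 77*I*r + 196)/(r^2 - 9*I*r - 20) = (r^2 - 7*r*(1 + I) + 49*I)/(r - 5*I)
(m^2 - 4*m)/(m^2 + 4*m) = (m - 4)/(m + 4)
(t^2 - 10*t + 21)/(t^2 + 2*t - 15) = (t - 7)/(t + 5)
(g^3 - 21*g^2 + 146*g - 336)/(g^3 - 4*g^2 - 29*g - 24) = (g^2 - 13*g + 42)/(g^2 + 4*g + 3)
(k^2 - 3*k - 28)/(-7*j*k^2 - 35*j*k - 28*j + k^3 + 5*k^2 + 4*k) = (7 - k)/(7*j*k + 7*j - k^2 - k)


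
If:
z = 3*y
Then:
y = z/3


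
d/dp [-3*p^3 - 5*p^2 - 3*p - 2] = -9*p^2 - 10*p - 3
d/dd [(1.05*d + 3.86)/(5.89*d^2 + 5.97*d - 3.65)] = (6.1845*d^2 + 6.2685*d - (1.05*d + 3.86)*(11.78*d + 5.97) - 3.8325)/(5.89*d^2 + 5.97*d - 3.65)^2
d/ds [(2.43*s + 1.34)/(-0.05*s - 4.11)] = (-0.496015*s - 40.772433)/(0.05*s + 4.11)^3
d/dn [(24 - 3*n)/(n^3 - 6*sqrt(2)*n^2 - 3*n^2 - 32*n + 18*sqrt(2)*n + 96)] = 3*(-n^3 + 3*n^2 + 6*sqrt(2)*n^2 - 18*sqrt(2)*n + 32*n - (n - 8)*(-3*n^2 + 6*n + 12*sqrt(2)*n - 18*sqrt(2) + 32) - 96)/(n^3 - 6*sqrt(2)*n^2 - 3*n^2 - 32*n + 18*sqrt(2)*n + 96)^2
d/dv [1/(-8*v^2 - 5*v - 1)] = (16*v + 5)/(8*v^2 + 5*v + 1)^2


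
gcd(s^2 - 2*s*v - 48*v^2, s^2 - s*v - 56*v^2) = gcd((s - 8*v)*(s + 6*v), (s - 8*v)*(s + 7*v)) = s - 8*v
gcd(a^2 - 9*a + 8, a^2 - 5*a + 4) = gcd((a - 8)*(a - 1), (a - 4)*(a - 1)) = a - 1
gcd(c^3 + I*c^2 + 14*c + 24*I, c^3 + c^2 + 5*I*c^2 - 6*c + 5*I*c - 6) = c^2 + 5*I*c - 6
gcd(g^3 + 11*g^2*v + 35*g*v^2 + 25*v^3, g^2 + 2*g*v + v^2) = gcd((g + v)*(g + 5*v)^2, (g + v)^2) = g + v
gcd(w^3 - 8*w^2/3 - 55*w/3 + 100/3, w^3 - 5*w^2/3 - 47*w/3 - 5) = w - 5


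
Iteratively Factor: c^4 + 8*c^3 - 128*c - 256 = (c + 4)*(c^3 + 4*c^2 - 16*c - 64) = (c + 4)^2*(c^2 - 16) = (c - 4)*(c + 4)^2*(c + 4)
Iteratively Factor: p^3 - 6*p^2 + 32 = (p + 2)*(p^2 - 8*p + 16) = (p - 4)*(p + 2)*(p - 4)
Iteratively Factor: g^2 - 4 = (g - 2)*(g + 2)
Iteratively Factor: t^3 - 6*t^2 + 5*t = (t)*(t^2 - 6*t + 5) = t*(t - 5)*(t - 1)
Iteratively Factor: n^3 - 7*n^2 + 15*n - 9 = (n - 1)*(n^2 - 6*n + 9) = (n - 3)*(n - 1)*(n - 3)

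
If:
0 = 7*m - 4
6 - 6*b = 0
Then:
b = 1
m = 4/7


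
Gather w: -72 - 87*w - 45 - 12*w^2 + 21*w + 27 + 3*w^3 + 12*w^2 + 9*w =3*w^3 - 57*w - 90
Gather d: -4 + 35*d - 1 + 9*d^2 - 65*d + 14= 9*d^2 - 30*d + 9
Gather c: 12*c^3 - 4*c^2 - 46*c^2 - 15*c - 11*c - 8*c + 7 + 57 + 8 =12*c^3 - 50*c^2 - 34*c + 72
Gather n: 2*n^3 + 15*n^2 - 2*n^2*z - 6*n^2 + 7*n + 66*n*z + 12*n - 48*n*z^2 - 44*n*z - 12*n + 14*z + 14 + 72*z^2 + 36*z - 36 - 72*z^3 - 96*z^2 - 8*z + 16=2*n^3 + n^2*(9 - 2*z) + n*(-48*z^2 + 22*z + 7) - 72*z^3 - 24*z^2 + 42*z - 6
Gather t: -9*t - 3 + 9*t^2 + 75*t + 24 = 9*t^2 + 66*t + 21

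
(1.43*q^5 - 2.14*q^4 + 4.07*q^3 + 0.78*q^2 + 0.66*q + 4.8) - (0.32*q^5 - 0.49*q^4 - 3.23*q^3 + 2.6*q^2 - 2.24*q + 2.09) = 1.11*q^5 - 1.65*q^4 + 7.3*q^3 - 1.82*q^2 + 2.9*q + 2.71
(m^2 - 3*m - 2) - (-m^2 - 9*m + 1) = 2*m^2 + 6*m - 3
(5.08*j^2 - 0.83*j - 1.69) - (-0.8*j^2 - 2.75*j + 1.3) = 5.88*j^2 + 1.92*j - 2.99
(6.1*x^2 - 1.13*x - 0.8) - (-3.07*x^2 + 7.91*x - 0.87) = 9.17*x^2 - 9.04*x + 0.07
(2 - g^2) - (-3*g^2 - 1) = 2*g^2 + 3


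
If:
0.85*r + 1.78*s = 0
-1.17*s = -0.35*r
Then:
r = 0.00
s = 0.00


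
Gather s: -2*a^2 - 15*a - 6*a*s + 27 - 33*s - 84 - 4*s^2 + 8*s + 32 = -2*a^2 - 15*a - 4*s^2 + s*(-6*a - 25) - 25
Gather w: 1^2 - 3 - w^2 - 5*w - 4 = -w^2 - 5*w - 6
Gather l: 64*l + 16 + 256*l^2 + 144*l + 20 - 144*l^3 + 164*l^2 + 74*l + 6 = -144*l^3 + 420*l^2 + 282*l + 42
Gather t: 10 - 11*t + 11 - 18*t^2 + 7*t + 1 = -18*t^2 - 4*t + 22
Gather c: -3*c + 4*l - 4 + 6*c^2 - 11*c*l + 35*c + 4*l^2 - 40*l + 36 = 6*c^2 + c*(32 - 11*l) + 4*l^2 - 36*l + 32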